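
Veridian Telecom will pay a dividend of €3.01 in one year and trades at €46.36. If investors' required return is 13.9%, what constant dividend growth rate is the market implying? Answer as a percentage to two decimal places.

From P₀ = D₁/(r − g), the implied growth is g = r − D₁/P₀.
g = 0.139 − 3.01/46.36 = 0.139 − 0.06493 = 0.07407

7.41%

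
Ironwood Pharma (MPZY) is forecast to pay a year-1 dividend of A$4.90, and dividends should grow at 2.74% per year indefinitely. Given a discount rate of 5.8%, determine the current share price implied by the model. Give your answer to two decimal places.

A$160.13

Gordon growth model: P₀ = D₁/(r − g), with D₁ = 4.90 given directly.
P₀ = 4.9000 / (0.058 − 0.0274) = 4.9000 / 0.0306 = 160.1307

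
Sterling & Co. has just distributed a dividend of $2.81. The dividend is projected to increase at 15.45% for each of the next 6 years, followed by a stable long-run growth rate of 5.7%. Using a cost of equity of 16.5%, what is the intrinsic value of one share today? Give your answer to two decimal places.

Two-stage DDM. Project D₁…D_6 at 0.1545, terminal growth 0.057, discount at r = 0.165.
D_1 = 3.2441
D_2 = 3.7454
D_3 = 4.3240
D_4 = 4.9921
D_5 = 5.7634
D_6 = 6.6538
Terminal value at t=6: TV = D_7/(r−g) = 7.0331/(0.165−0.057) = 65.1210
P₀ = 3.2441/(1+0.165)^1 + 3.7454/(1+0.165)^2 + 4.3240/(1+0.165)^3 + 4.9921/(1+0.165)^4 + 5.7634/(1+0.165)^5 + 6.6538/(1+0.165)^6 + 65.1210/(1+0.165)^6 = 42.3835

$42.38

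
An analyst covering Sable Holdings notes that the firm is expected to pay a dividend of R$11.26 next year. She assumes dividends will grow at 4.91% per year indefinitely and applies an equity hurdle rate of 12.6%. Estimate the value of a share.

R$146.42

Gordon growth model: P₀ = D₁/(r − g), with D₁ = 11.26 given directly.
P₀ = 11.2600 / (0.126 − 0.0491) = 11.2600 / 0.0769 = 146.4239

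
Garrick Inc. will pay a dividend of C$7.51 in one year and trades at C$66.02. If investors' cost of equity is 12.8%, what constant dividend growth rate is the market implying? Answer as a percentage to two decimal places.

1.42%

From P₀ = D₁/(r − g), the implied growth is g = r − D₁/P₀.
g = 0.128 − 7.51/66.02 = 0.128 − 0.11375 = 0.01425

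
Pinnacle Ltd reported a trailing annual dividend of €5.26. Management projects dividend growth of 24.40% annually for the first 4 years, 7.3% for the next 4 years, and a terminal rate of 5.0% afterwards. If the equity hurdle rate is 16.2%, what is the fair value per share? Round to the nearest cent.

€94.86

Three-stage DDM. Project D₁…D_8; terminal Gordon value at t=8 with g = 0.05; discount at r = 0.162.
D_1 = 6.5434
D_2 = 8.1400
D_3 = 10.1262
D_4 = 12.5970
D_5 = 13.5166
D_6 = 14.5033
D_7 = 15.5620
D_8 = 16.6981
TV_8 = 17.5330/(0.162−0.05) = 156.5444
P₀ = Σ Dₜ/(1+r)ᵗ + TV_8/(1+r)^8 = 94.8554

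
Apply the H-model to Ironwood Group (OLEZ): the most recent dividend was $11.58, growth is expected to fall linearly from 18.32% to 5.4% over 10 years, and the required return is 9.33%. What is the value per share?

$500.92

H-model: P₀ = D₀[(1+g_L) + H(g_S−g_L)]/(r−g_L), with H = 10/2 = 5.
P₀ = 11.58 × [(1+0.054) + 5×(0.1832−0.054)] / (0.0933−0.054)
   = 11.58 × 1.7000 / 0.0393 = 500.9160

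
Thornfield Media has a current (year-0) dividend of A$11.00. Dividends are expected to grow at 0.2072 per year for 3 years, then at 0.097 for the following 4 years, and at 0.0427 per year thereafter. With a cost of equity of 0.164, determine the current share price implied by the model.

A$161.14

Three-stage DDM. Project D₁…D_7; terminal Gordon value at t=7 with g = 0.0427; discount at r = 0.164.
D_1 = 13.2792
D_2 = 16.0307
D_3 = 19.3522
D_4 = 21.2294
D_5 = 23.2886
D_6 = 25.5476
D_7 = 28.0257
TV_7 = 29.2224/(0.164−0.0427) = 240.9103
P₀ = Σ Dₜ/(1+r)ᵗ + TV_7/(1+r)^7 = 161.1373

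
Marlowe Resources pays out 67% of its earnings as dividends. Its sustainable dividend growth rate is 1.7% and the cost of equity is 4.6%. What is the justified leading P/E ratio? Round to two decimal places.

Justified leading P/E = b/(r−g) = 0.67/(0.046−0.017) = 23.1034

23.10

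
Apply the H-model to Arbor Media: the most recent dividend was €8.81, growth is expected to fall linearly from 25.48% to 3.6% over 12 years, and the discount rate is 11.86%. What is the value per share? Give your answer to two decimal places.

H-model: P₀ = D₀[(1+g_L) + H(g_S−g_L)]/(r−g_L), with H = 12/2 = 6.
P₀ = 8.81 × [(1+0.036) + 6×(0.2548−0.036)] / (0.1186−0.036)
   = 8.81 × 2.3488 / 0.0826 = 250.5197

€250.52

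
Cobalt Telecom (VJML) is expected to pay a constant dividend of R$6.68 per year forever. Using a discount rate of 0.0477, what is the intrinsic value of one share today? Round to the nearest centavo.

Zero-growth DDM (perpetuity): P₀ = D/r = 6.68 / 0.0477 = 140.0419

R$140.04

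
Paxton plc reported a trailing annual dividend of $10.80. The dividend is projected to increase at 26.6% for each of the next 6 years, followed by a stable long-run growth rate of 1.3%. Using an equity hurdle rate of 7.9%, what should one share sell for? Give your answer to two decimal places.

$550.12

Two-stage DDM. Project D₁…D_6 at 0.266, terminal growth 0.013, discount at r = 0.079.
D_1 = 13.6728
D_2 = 17.3098
D_3 = 21.9142
D_4 = 27.7433
D_5 = 35.1231
D_6 = 44.4658
Terminal value at t=6: TV = D_7/(r−g) = 45.0438/(0.079−0.013) = 682.4825
P₀ = 13.6728/(1+0.079)^1 + 17.3098/(1+0.079)^2 + 21.9142/(1+0.079)^3 + 27.7433/(1+0.079)^4 + 35.1231/(1+0.079)^5 + 44.4658/(1+0.079)^6 + 682.4825/(1+0.079)^6 = 550.1212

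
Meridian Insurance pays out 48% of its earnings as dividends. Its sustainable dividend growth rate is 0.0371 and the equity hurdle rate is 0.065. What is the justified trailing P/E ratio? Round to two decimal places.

17.84

Justified trailing P/E = b(1+g)/(r−g) = 0.48×(1+0.0371)/(0.065−0.0371) = 17.8426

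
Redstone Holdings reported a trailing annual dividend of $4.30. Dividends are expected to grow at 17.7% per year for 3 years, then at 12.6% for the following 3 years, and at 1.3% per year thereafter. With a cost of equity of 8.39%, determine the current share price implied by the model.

$121.27

Three-stage DDM. Project D₁…D_6; terminal Gordon value at t=6 with g = 0.013; discount at r = 0.0839.
D_1 = 5.0611
D_2 = 5.9569
D_3 = 7.0113
D_4 = 7.8947
D_5 = 8.8894
D_6 = 10.0095
TV_6 = 10.1396/(0.0839−0.013) = 143.0132
P₀ = Σ Dₜ/(1+r)ᵗ + TV_6/(1+r)^6 = 121.2745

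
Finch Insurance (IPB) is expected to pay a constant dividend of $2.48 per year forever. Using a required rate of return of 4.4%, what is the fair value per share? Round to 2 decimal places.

Zero-growth DDM (perpetuity): P₀ = D/r = 2.48 / 0.044 = 56.3636

$56.36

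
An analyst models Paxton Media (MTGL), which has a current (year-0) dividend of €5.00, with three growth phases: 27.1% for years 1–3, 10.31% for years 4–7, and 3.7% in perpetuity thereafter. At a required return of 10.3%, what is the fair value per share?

Three-stage DDM. Project D₁…D_7; terminal Gordon value at t=7 with g = 0.037; discount at r = 0.103.
D_1 = 6.3550
D_2 = 8.0772
D_3 = 10.2661
D_4 = 11.3246
D_5 = 12.4921
D_6 = 13.7801
D_7 = 15.2008
TV_7 = 15.7632/(0.103−0.037) = 238.8367
P₀ = Σ Dₜ/(1+r)ᵗ + TV_7/(1+r)^7 = 170.9058

€170.91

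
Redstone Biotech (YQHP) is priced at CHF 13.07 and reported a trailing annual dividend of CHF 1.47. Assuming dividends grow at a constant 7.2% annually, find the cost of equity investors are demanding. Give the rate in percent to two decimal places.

Rearranging the constant-growth DDM: r = D₁/P₀ + g.
D₁ = 1.47 × (1 + 0.072) = 1.5758.
r = 1.5758 / 13.07 + 0.072 = 0.12057 + 0.072 = 0.19257

19.26%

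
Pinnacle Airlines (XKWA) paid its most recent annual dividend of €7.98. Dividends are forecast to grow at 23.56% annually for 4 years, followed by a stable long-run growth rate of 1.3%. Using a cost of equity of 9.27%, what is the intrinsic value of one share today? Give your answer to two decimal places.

€209.64

Two-stage DDM. Project D₁…D_4 at 0.2356, terminal growth 0.013, discount at r = 0.0927.
D_1 = 9.8601
D_2 = 12.1831
D_3 = 15.0535
D_4 = 18.6001
Terminal value at t=4: TV = D_5/(r−g) = 18.8419/(0.0927−0.013) = 236.4099
P₀ = 9.8601/(1+0.0927)^1 + 12.1831/(1+0.0927)^2 + 15.0535/(1+0.0927)^3 + 18.6001/(1+0.0927)^4 + 236.4099/(1+0.0927)^4 = 209.6419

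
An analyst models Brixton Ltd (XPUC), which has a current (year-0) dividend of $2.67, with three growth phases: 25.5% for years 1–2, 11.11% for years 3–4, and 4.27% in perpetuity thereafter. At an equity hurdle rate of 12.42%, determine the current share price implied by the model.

Three-stage DDM. Project D₁…D_4; terminal Gordon value at t=4 with g = 0.0427; discount at r = 0.1242.
D_1 = 3.3508
D_2 = 4.2053
D_3 = 4.6725
D_4 = 5.1916
TV_4 = 5.4133/(0.1242−0.0427) = 66.4212
P₀ = Σ Dₜ/(1+r)ᵗ + TV_4/(1+r)^4 = 54.4317

$54.43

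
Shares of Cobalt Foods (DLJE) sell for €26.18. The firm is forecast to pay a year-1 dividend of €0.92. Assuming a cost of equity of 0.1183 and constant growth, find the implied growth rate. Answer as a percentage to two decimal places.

8.32%

From P₀ = D₁/(r − g), the implied growth is g = r − D₁/P₀.
g = 0.1183 − 0.92/26.18 = 0.1183 − 0.03514 = 0.08316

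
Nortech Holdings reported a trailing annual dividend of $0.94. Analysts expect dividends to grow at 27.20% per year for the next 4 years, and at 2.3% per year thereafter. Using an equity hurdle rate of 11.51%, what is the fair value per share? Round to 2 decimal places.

Two-stage DDM. Project D₁…D_4 at 0.272, terminal growth 0.023, discount at r = 0.1151.
D_1 = 1.1957
D_2 = 1.5209
D_3 = 1.9346
D_4 = 2.4608
Terminal value at t=4: TV = D_5/(r−g) = 2.5174/(0.1151−0.023) = 27.3333
P₀ = 1.1957/(1+0.1151)^1 + 1.5209/(1+0.1151)^2 + 1.9346/(1+0.1151)^3 + 2.4608/(1+0.1151)^4 + 27.3333/(1+0.1151)^4 = 22.9603

$22.96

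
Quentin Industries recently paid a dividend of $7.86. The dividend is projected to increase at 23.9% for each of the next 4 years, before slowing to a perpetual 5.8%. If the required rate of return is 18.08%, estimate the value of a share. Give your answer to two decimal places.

Two-stage DDM. Project D₁…D_4 at 0.239, terminal growth 0.058, discount at r = 0.1808.
D_1 = 9.7385
D_2 = 12.0661
D_3 = 14.9498
D_4 = 18.5228
Terminal value at t=4: TV = D_5/(r−g) = 19.5972/(0.1808−0.058) = 159.5861
P₀ = 9.7385/(1+0.1808)^1 + 12.0661/(1+0.1808)^2 + 14.9498/(1+0.1808)^3 + 18.5228/(1+0.1808)^4 + 159.5861/(1+0.1808)^4 = 117.5997

$117.60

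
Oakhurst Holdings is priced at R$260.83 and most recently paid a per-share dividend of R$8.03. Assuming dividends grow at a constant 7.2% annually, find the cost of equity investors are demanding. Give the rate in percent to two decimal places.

10.50%

Rearranging the constant-growth DDM: r = D₁/P₀ + g.
D₁ = 8.03 × (1 + 0.072) = 8.6082.
r = 8.6082 / 260.83 + 0.072 = 0.03300 + 0.072 = 0.10500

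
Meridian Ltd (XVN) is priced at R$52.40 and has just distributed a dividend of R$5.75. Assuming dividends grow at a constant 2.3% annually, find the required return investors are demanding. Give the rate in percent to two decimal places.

13.53%

Rearranging the constant-growth DDM: r = D₁/P₀ + g.
D₁ = 5.75 × (1 + 0.023) = 5.8822.
r = 5.8822 / 52.40 + 0.023 = 0.11226 + 0.023 = 0.13526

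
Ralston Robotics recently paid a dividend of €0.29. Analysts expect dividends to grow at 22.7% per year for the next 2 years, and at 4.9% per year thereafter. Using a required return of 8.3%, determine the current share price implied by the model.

Two-stage DDM. Project D₁…D_2 at 0.227, terminal growth 0.049, discount at r = 0.083.
D_1 = 0.3558
D_2 = 0.4366
Terminal value at t=2: TV = D_3/(r−g) = 0.4580/(0.083−0.049) = 13.4705
P₀ = 0.3558/(1+0.083)^1 + 0.4366/(1+0.083)^2 + 13.4705/(1+0.083)^2 = 12.1857

€12.19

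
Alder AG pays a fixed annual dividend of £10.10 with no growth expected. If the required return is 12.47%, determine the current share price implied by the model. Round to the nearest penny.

Zero-growth DDM (perpetuity): P₀ = D/r = 10.10 / 0.1247 = 80.9944

£80.99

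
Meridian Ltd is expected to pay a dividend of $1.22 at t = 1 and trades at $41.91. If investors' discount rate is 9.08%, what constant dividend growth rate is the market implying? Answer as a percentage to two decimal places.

From P₀ = D₁/(r − g), the implied growth is g = r − D₁/P₀.
g = 0.0908 − 1.22/41.91 = 0.0908 − 0.02911 = 0.06169

6.17%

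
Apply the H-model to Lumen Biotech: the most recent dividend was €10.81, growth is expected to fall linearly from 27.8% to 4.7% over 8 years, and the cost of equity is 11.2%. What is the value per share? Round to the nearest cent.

H-model: P₀ = D₀[(1+g_L) + H(g_S−g_L)]/(r−g_L), with H = 8/2 = 4.
P₀ = 10.81 × [(1+0.047) + 4×(0.278−0.047)] / (0.112−0.047)
   = 10.81 × 1.9710 / 0.065 = 327.7925

€327.79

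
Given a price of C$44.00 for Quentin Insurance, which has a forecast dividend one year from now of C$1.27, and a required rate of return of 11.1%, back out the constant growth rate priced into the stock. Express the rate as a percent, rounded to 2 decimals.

From P₀ = D₁/(r − g), the implied growth is g = r − D₁/P₀.
g = 0.111 − 1.27/44.00 = 0.111 − 0.02886 = 0.08214

8.21%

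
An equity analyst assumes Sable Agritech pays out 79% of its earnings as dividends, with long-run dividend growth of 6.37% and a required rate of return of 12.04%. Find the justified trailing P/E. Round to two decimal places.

Justified trailing P/E = b(1+g)/(r−g) = 0.79×(1+0.0637)/(0.1204−0.0637) = 14.8205

14.82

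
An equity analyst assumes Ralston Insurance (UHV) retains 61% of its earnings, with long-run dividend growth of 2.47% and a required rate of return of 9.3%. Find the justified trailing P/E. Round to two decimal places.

5.85

Payout ratio b = 1 − 0.61 = 0.39.
Justified trailing P/E = b(1+g)/(r−g) = 0.39×(1+0.0247)/(0.093−0.0247) = 5.8511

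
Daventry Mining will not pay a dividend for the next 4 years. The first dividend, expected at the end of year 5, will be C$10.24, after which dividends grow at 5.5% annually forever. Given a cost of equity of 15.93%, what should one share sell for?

Deferred-dividend DDM. At t=4 the remaining stream is a growing perpetuity with first payment D_5 = 10.24.
V_4 = D_5/(r−g) = 10.24/(0.1593−0.055) = 98.1783
P₀ = V_4/(1+r)^4 = 98.1783/(1+0.1593)^4 = 54.3541

C$54.35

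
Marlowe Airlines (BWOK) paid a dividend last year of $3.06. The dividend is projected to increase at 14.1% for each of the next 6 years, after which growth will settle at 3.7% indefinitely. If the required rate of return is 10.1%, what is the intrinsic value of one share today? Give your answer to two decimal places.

Two-stage DDM. Project D₁…D_6 at 0.141, terminal growth 0.037, discount at r = 0.101.
D_1 = 3.4915
D_2 = 3.9838
D_3 = 4.5455
D_4 = 5.1864
D_5 = 5.9177
D_6 = 6.7520
Terminal value at t=6: TV = D_7/(r−g) = 7.0019/(0.101−0.037) = 109.4042
P₀ = 3.4915/(1+0.101)^1 + 3.9838/(1+0.101)^2 + 4.5455/(1+0.101)^3 + 5.1864/(1+0.101)^4 + 5.9177/(1+0.101)^5 + 6.7520/(1+0.101)^6 + 109.4042/(1+0.101)^6 = 82.2613

$82.26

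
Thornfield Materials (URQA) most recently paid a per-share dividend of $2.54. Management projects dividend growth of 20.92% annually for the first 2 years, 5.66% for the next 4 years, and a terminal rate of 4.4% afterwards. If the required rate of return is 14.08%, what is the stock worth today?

$37.65

Three-stage DDM. Project D₁…D_6; terminal Gordon value at t=6 with g = 0.044; discount at r = 0.1408.
D_1 = 3.0714
D_2 = 3.7139
D_3 = 3.9241
D_4 = 4.1462
D_5 = 4.3809
D_6 = 4.6288
TV_6 = 4.8325/(0.1408−0.044) = 49.9226
P₀ = Σ Dₜ/(1+r)ᵗ + TV_6/(1+r)^6 = 37.6530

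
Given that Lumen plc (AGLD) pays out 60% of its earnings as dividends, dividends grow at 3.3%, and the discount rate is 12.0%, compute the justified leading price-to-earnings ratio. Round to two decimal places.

Justified leading P/E = b/(r−g) = 0.60/(0.12−0.033) = 6.8966

6.90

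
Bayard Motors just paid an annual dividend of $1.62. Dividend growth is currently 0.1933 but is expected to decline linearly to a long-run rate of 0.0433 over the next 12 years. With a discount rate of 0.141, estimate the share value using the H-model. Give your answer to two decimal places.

$32.22

H-model: P₀ = D₀[(1+g_L) + H(g_S−g_L)]/(r−g_L), with H = 12/2 = 6.
P₀ = 1.62 × [(1+0.0433) + 6×(0.1933−0.0433)] / (0.141−0.0433)
   = 1.62 × 1.9433 / 0.0977 = 32.2226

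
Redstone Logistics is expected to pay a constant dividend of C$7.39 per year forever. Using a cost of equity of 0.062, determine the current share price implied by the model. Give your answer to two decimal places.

Zero-growth DDM (perpetuity): P₀ = D/r = 7.39 / 0.062 = 119.1935

C$119.19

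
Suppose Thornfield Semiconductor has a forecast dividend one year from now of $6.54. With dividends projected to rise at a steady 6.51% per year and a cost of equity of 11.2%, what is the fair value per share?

Gordon growth model: P₀ = D₁/(r − g), with D₁ = 6.54 given directly.
P₀ = 6.5400 / (0.112 − 0.0651) = 6.5400 / 0.0469 = 139.4456

$139.45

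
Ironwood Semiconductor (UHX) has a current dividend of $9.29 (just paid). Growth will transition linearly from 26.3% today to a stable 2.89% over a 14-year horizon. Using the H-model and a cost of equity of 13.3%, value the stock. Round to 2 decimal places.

$238.06

H-model: P₀ = D₀[(1+g_L) + H(g_S−g_L)]/(r−g_L), with H = 14/2 = 7.
P₀ = 9.29 × [(1+0.0289) + 7×(0.263−0.0289)] / (0.133−0.0289)
   = 9.29 × 2.6676 / 0.1041 = 238.0596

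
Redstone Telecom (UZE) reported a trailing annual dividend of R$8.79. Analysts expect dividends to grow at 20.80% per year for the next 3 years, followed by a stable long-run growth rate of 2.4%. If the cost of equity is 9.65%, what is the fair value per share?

R$198.11

Two-stage DDM. Project D₁…D_3 at 0.208, terminal growth 0.024, discount at r = 0.0965.
D_1 = 10.6183
D_2 = 12.8269
D_3 = 15.4949
Terminal value at t=3: TV = D_4/(r−g) = 15.8668/(0.0965−0.024) = 218.8526
P₀ = 10.6183/(1+0.0965)^1 + 12.8269/(1+0.0965)^2 + 15.4949/(1+0.0965)^3 + 218.8526/(1+0.0965)^3 = 198.1125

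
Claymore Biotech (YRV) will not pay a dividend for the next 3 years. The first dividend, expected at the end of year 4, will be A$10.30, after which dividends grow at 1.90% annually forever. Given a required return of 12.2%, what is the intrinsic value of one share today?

A$70.80

Deferred-dividend DDM. At t=3 the remaining stream is a growing perpetuity with first payment D_4 = 10.30.
V_3 = D_4/(r−g) = 10.30/(0.122−0.019) = 100.0000
P₀ = V_3/(1+r)^3 = 100.0000/(1+0.122)^3 = 70.7981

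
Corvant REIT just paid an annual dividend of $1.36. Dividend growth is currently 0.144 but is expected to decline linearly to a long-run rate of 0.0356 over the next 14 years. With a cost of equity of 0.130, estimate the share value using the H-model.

H-model: P₀ = D₀[(1+g_L) + H(g_S−g_L)]/(r−g_L), with H = 14/2 = 7.
P₀ = 1.36 × [(1+0.0356) + 7×(0.144−0.0356)] / (0.13−0.0356)
   = 1.36 × 1.7944 / 0.0944 = 25.8515

$25.85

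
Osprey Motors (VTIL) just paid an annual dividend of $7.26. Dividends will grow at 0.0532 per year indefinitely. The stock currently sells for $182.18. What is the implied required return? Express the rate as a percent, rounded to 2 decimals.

Rearranging the constant-growth DDM: r = D₁/P₀ + g.
D₁ = 7.26 × (1 + 0.0532) = 7.6462.
r = 7.6462 / 182.18 + 0.0532 = 0.04197 + 0.0532 = 0.09517

9.52%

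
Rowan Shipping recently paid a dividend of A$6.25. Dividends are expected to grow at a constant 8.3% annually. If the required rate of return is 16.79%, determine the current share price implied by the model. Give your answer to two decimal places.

Gordon growth model: P₀ = D₁/(r − g). D₁ = 6.25 × (1 + 0.083) = 6.7687.
P₀ = 6.7687 / (0.1679 − 0.083) = 6.7687 / 0.0849 = 79.7261

A$79.73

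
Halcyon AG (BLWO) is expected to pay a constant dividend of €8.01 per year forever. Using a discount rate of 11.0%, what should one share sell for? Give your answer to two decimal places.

Zero-growth DDM (perpetuity): P₀ = D/r = 8.01 / 0.11 = 72.8182

€72.82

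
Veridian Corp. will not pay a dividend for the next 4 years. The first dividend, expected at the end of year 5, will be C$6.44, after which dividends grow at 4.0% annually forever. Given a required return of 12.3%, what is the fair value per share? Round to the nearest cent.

C$48.79

Deferred-dividend DDM. At t=4 the remaining stream is a growing perpetuity with first payment D_5 = 6.44.
V_4 = D_5/(r−g) = 6.44/(0.123−0.04) = 77.5904
P₀ = V_4/(1+r)^4 = 77.5904/(1+0.123)^4 = 48.7853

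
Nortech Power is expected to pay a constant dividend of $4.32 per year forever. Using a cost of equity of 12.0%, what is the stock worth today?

Zero-growth DDM (perpetuity): P₀ = D/r = 4.32 / 0.12 = 36.0000

$36.00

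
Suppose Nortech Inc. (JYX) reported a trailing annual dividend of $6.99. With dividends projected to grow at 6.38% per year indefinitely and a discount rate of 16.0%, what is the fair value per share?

$77.30

Gordon growth model: P₀ = D₁/(r − g). D₁ = 6.99 × (1 + 0.0638) = 7.4360.
P₀ = 7.4360 / (0.16 − 0.0638) = 7.4360 / 0.0962 = 77.2969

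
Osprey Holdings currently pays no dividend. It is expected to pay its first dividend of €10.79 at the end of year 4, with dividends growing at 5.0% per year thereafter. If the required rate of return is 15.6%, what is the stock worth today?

€65.89

Deferred-dividend DDM. At t=3 the remaining stream is a growing perpetuity with first payment D_4 = 10.79.
V_3 = D_4/(r−g) = 10.79/(0.156−0.05) = 101.7925
P₀ = V_3/(1+r)^3 = 101.7925/(1+0.156)^3 = 65.8934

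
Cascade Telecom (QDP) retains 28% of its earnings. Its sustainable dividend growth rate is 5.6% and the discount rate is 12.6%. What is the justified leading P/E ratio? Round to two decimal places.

Payout ratio b = 1 − 0.28 = 0.72.
Justified leading P/E = b/(r−g) = 0.72/(0.126−0.056) = 10.2857

10.29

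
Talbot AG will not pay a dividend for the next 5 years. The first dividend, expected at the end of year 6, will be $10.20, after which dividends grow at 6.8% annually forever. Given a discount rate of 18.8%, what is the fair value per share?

Deferred-dividend DDM. At t=5 the remaining stream is a growing perpetuity with first payment D_6 = 10.20.
V_5 = D_6/(r−g) = 10.20/(0.188−0.068) = 85.0000
P₀ = V_5/(1+r)^5 = 85.0000/(1+0.188)^5 = 35.9200

$35.92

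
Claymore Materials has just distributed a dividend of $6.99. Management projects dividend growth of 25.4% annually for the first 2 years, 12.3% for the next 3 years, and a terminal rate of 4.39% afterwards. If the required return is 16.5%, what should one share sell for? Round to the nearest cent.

Three-stage DDM. Project D₁…D_5; terminal Gordon value at t=5 with g = 0.0439; discount at r = 0.165.
D_1 = 8.7655
D_2 = 10.9919
D_3 = 12.3439
D_4 = 13.8622
D_5 = 15.5672
TV_5 = 16.2506/(0.165−0.0439) = 134.1919
P₀ = Σ Dₜ/(1+r)ᵗ + TV_5/(1+r)^5 = 100.7402

$100.74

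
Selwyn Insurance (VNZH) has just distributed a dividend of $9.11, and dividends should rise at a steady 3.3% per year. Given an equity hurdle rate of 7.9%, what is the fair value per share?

Gordon growth model: P₀ = D₁/(r − g). D₁ = 9.11 × (1 + 0.033) = 9.4106.
P₀ = 9.4106 / (0.079 − 0.033) = 9.4106 / 0.046 = 204.5789

$204.58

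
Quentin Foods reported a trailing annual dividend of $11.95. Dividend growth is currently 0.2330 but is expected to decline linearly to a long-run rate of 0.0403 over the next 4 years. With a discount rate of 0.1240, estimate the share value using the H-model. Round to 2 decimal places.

$203.55

H-model: P₀ = D₀[(1+g_L) + H(g_S−g_L)]/(r−g_L), with H = 4/2 = 2.
P₀ = 11.95 × [(1+0.0403) + 2×(0.233−0.0403)] / (0.124−0.0403)
   = 11.95 × 1.4257 / 0.0837 = 203.5498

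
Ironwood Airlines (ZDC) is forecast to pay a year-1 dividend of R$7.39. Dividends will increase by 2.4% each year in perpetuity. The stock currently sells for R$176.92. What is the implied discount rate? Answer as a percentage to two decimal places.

Rearranging the constant-growth DDM: r = D₁/P₀ + g.
r = 7.3900 / 176.92 + 0.024 = 0.04177 + 0.024 = 0.06577

6.58%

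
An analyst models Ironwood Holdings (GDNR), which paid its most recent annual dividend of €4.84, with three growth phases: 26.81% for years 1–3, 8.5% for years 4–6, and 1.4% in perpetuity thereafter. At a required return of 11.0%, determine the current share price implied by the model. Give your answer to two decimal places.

€110.94

Three-stage DDM. Project D₁…D_6; terminal Gordon value at t=6 with g = 0.014; discount at r = 0.11.
D_1 = 6.1376
D_2 = 7.7831
D_3 = 9.8697
D_4 = 10.7087
D_5 = 11.6189
D_6 = 12.6065
TV_6 = 12.7830/(0.11−0.014) = 133.1563
P₀ = Σ Dₜ/(1+r)ᵗ + TV_6/(1+r)^6 = 110.9431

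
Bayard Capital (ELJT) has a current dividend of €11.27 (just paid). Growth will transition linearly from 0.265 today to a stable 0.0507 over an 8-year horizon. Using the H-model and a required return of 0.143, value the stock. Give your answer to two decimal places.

€232.96

H-model: P₀ = D₀[(1+g_L) + H(g_S−g_L)]/(r−g_L), with H = 8/2 = 4.
P₀ = 11.27 × [(1+0.0507) + 4×(0.265−0.0507)] / (0.143−0.0507)
   = 11.27 × 1.9079 / 0.0923 = 232.9581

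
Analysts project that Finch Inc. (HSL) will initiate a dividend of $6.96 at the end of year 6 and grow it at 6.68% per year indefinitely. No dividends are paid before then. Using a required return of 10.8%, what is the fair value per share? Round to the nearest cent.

$101.16

Deferred-dividend DDM. At t=5 the remaining stream is a growing perpetuity with first payment D_6 = 6.96.
V_5 = D_6/(r−g) = 6.96/(0.108−0.0668) = 168.9320
P₀ = V_5/(1+r)^5 = 168.9320/(1+0.108)^5 = 101.1610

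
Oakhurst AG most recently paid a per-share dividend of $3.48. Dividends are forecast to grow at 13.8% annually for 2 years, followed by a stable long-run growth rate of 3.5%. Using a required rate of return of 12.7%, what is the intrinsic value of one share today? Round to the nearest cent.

$46.98

Two-stage DDM. Project D₁…D_2 at 0.138, terminal growth 0.035, discount at r = 0.127.
D_1 = 3.9602
D_2 = 4.5068
Terminal value at t=2: TV = D_3/(r−g) = 4.6645/(0.127−0.035) = 50.7010
P₀ = 3.9602/(1+0.127)^1 + 4.5068/(1+0.127)^2 + 50.7010/(1+0.127)^2 = 46.9802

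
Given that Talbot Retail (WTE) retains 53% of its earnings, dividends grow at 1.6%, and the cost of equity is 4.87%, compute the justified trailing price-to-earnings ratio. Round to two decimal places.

14.60

Payout ratio b = 1 − 0.53 = 0.47.
Justified trailing P/E = b(1+g)/(r−g) = 0.47×(1+0.016)/(0.0487−0.016) = 14.6031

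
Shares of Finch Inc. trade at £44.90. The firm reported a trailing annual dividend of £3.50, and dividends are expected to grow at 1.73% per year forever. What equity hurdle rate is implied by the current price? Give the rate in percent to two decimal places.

9.66%

Rearranging the constant-growth DDM: r = D₁/P₀ + g.
D₁ = 3.50 × (1 + 0.0173) = 3.5606.
r = 3.5606 / 44.90 + 0.0173 = 0.07930 + 0.0173 = 0.09660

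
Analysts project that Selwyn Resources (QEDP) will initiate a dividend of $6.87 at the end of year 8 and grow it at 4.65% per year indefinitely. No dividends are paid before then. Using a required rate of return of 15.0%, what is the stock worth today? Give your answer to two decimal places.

$24.95

Deferred-dividend DDM. At t=7 the remaining stream is a growing perpetuity with first payment D_8 = 6.87.
V_7 = D_8/(r−g) = 6.87/(0.15−0.0465) = 66.3768
P₀ = V_7/(1+r)^7 = 66.3768/(1+0.15)^7 = 24.9535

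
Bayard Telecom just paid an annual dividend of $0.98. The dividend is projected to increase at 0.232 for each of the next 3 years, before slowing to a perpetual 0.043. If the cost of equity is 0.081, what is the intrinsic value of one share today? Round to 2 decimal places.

Two-stage DDM. Project D₁…D_3 at 0.232, terminal growth 0.043, discount at r = 0.081.
D_1 = 1.2074
D_2 = 1.4875
D_3 = 1.8326
Terminal value at t=3: TV = D_4/(r−g) = 1.9114/(0.081−0.043) = 50.2989
P₀ = 1.2074/(1+0.081)^1 + 1.4875/(1+0.081)^2 + 1.8326/(1+0.081)^3 + 50.2989/(1+0.081)^3 = 43.6587

$43.66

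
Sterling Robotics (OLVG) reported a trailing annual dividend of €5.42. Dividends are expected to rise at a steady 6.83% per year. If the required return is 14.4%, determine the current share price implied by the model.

€76.49

Gordon growth model: P₀ = D₁/(r − g). D₁ = 5.42 × (1 + 0.0683) = 5.7902.
P₀ = 5.7902 / (0.144 − 0.0683) = 5.7902 / 0.0757 = 76.4886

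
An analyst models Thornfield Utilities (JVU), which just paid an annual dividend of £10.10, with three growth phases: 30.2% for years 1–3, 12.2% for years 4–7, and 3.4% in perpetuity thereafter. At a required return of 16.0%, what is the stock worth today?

Three-stage DDM. Project D₁…D_7; terminal Gordon value at t=7 with g = 0.034; discount at r = 0.16.
D_1 = 13.1502
D_2 = 17.1216
D_3 = 22.2923
D_4 = 25.0119
D_5 = 28.0634
D_6 = 31.4871
D_7 = 35.3285
TV_7 = 36.5297/(0.16−0.034) = 289.9184
P₀ = Σ Dₜ/(1+r)ᵗ + TV_7/(1+r)^7 = 193.5230

£193.52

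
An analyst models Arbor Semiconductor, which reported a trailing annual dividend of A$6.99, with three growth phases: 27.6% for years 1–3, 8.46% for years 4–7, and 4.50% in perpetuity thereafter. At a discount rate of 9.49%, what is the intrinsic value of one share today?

A$295.03

Three-stage DDM. Project D₁…D_7; terminal Gordon value at t=7 with g = 0.045; discount at r = 0.0949.
D_1 = 8.9192
D_2 = 11.3810
D_3 = 14.5221
D_4 = 15.7507
D_5 = 17.0832
D_6 = 18.5284
D_7 = 20.0959
TV_7 = 21.0002/(0.0949−0.045) = 420.8461
P₀ = Σ Dₜ/(1+r)ᵗ + TV_7/(1+r)^7 = 295.0292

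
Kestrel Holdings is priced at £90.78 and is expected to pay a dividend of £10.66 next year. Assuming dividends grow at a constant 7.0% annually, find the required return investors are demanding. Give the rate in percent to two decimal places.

18.74%

Rearranging the constant-growth DDM: r = D₁/P₀ + g.
r = 10.6600 / 90.78 + 0.07 = 0.11743 + 0.07 = 0.18743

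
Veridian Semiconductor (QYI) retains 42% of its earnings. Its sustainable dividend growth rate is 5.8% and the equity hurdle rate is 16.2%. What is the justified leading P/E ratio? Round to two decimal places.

5.58

Payout ratio b = 1 − 0.42 = 0.58.
Justified leading P/E = b/(r−g) = 0.58/(0.162−0.058) = 5.5769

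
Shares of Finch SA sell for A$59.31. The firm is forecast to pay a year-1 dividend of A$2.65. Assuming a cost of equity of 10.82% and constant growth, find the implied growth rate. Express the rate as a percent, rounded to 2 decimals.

6.35%

From P₀ = D₁/(r − g), the implied growth is g = r − D₁/P₀.
g = 0.1082 − 2.65/59.31 = 0.1082 − 0.04468 = 0.06352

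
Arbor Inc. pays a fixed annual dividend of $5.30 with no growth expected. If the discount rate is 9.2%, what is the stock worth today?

$57.61

Zero-growth DDM (perpetuity): P₀ = D/r = 5.30 / 0.092 = 57.6087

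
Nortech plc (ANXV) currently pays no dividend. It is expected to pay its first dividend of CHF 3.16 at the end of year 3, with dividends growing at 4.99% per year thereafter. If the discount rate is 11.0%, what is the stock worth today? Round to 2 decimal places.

CHF 42.67

Deferred-dividend DDM. At t=2 the remaining stream is a growing perpetuity with first payment D_3 = 3.16.
V_2 = D_3/(r−g) = 3.16/(0.11−0.0499) = 52.5790
P₀ = V_2/(1+r)^2 = 52.5790/(1+0.11)^2 = 42.6743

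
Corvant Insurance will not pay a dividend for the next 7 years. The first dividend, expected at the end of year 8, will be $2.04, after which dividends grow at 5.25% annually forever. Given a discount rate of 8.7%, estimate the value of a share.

Deferred-dividend DDM. At t=7 the remaining stream is a growing perpetuity with first payment D_8 = 2.04.
V_7 = D_8/(r−g) = 2.04/(0.087−0.0525) = 59.1304
P₀ = V_7/(1+r)^7 = 59.1304/(1+0.087)^7 = 32.9765

$32.98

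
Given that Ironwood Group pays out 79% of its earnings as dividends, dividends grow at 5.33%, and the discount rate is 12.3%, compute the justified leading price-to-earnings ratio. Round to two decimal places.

Justified leading P/E = b/(r−g) = 0.79/(0.123−0.0533) = 11.3343

11.33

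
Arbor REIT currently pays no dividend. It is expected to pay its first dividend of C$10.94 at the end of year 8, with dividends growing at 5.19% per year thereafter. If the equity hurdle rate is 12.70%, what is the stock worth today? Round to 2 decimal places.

Deferred-dividend DDM. At t=7 the remaining stream is a growing perpetuity with first payment D_8 = 10.94.
V_7 = D_8/(r−g) = 10.94/(0.127−0.0519) = 145.6724
P₀ = V_7/(1+r)^7 = 145.6724/(1+0.127)^7 = 63.0827

C$63.08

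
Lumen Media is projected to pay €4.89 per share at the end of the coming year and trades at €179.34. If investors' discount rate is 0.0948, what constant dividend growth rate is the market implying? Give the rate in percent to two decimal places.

6.75%

From P₀ = D₁/(r − g), the implied growth is g = r − D₁/P₀.
g = 0.0948 − 4.89/179.34 = 0.0948 − 0.02727 = 0.06753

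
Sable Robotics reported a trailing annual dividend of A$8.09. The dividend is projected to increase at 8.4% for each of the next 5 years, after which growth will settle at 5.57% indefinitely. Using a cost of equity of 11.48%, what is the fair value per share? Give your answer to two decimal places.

A$162.84

Two-stage DDM. Project D₁…D_5 at 0.084, terminal growth 0.0557, discount at r = 0.1148.
D_1 = 8.7696
D_2 = 9.5062
D_3 = 10.3047
D_4 = 11.1703
D_5 = 12.1086
Terminal value at t=5: TV = D_6/(r−g) = 12.7831/(0.1148−0.0557) = 216.2957
P₀ = 8.7696/(1+0.1148)^1 + 9.5062/(1+0.1148)^2 + 10.3047/(1+0.1148)^3 + 11.1703/(1+0.1148)^4 + 12.1086/(1+0.1148)^5 + 216.2957/(1+0.1148)^5 = 162.8396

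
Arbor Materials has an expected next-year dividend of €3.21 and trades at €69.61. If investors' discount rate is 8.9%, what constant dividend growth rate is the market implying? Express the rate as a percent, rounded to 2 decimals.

4.29%

From P₀ = D₁/(r − g), the implied growth is g = r − D₁/P₀.
g = 0.089 − 3.21/69.61 = 0.089 − 0.04611 = 0.04289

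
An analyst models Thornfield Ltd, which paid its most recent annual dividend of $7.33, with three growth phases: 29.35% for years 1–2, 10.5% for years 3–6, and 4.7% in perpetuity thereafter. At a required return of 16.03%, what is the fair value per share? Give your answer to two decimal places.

Three-stage DDM. Project D₁…D_6; terminal Gordon value at t=6 with g = 0.047; discount at r = 0.1603.
D_1 = 9.4814
D_2 = 12.2641
D_3 = 13.5519
D_4 = 14.9748
D_5 = 16.5472
D_6 = 18.2846
TV_6 = 19.1440/(0.1603−0.047) = 168.9673
P₀ = Σ Dₜ/(1+r)ᵗ + TV_6/(1+r)^6 = 118.8234

$118.82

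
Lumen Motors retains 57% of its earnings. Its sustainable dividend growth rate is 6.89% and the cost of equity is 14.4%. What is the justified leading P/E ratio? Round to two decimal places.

Payout ratio b = 1 − 0.57 = 0.43.
Justified leading P/E = b/(r−g) = 0.43/(0.144−0.0689) = 5.7257

5.73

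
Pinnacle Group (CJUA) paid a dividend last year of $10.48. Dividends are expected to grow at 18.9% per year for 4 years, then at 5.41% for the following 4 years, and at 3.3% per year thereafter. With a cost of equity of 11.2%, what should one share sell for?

$242.35

Three-stage DDM. Project D₁…D_8; terminal Gordon value at t=8 with g = 0.033; discount at r = 0.112.
D_1 = 12.4607
D_2 = 14.8158
D_3 = 17.6160
D_4 = 20.9454
D_5 = 22.0785
D_6 = 23.2730
D_7 = 24.5321
D_8 = 25.8593
TV_8 = 26.7126/(0.112−0.033) = 338.1343
P₀ = Σ Dₜ/(1+r)ᵗ + TV_8/(1+r)^8 = 242.3473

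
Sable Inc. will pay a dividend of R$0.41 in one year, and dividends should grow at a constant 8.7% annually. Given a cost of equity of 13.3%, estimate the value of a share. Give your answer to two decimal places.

R$8.91

Gordon growth model: P₀ = D₁/(r − g), with D₁ = 0.41 given directly.
P₀ = 0.4100 / (0.133 − 0.087) = 0.4100 / 0.046 = 8.9130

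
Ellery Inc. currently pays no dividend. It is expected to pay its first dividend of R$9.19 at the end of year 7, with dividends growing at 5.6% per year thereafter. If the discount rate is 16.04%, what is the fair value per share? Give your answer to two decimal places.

R$36.06

Deferred-dividend DDM. At t=6 the remaining stream is a growing perpetuity with first payment D_7 = 9.19.
V_6 = D_7/(r−g) = 9.19/(0.1604−0.056) = 88.0268
P₀ = V_6/(1+r)^6 = 88.0268/(1+0.1604)^6 = 36.0553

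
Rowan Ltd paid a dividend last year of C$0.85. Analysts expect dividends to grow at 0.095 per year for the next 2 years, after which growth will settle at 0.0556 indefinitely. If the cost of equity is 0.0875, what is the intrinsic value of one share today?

C$30.23

Two-stage DDM. Project D₁…D_2 at 0.095, terminal growth 0.0556, discount at r = 0.0875.
D_1 = 0.9307
D_2 = 1.0192
Terminal value at t=2: TV = D_3/(r−g) = 1.0758/(0.0875−0.0556) = 33.7253
P₀ = 0.9307/(1+0.0875)^1 + 1.0192/(1+0.0875)^2 + 33.7253/(1+0.0875)^2 = 30.2342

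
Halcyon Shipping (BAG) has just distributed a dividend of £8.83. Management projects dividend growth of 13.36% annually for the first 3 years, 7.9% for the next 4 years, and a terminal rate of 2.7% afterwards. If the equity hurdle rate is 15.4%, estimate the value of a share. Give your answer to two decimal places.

£105.68

Three-stage DDM. Project D₁…D_7; terminal Gordon value at t=7 with g = 0.027; discount at r = 0.154.
D_1 = 10.0097
D_2 = 11.3470
D_3 = 12.8629
D_4 = 13.8791
D_5 = 14.9756
D_6 = 16.1586
D_7 = 17.4352
TV_7 = 17.9059/(0.154−0.027) = 140.9914
P₀ = Σ Dₜ/(1+r)ᵗ + TV_7/(1+r)^7 = 105.6778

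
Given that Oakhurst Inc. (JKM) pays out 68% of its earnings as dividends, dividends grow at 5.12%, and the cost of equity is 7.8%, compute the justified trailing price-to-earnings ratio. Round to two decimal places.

26.67

Justified trailing P/E = b(1+g)/(r−g) = 0.68×(1+0.0512)/(0.078−0.0512) = 26.6722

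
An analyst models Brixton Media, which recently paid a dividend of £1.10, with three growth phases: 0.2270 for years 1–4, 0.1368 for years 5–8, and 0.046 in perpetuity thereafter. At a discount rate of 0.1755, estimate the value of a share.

Three-stage DDM. Project D₁…D_8; terminal Gordon value at t=8 with g = 0.046; discount at r = 0.1755.
D_1 = 1.3497
D_2 = 1.6561
D_3 = 2.0320
D_4 = 2.4933
D_5 = 2.8344
D_6 = 3.2221
D_7 = 3.6629
D_8 = 4.1640
TV_8 = 4.3555/(0.1755−0.046) = 33.6333
P₀ = Σ Dₜ/(1+r)ᵗ + TV_8/(1+r)^8 = 18.9362

£18.94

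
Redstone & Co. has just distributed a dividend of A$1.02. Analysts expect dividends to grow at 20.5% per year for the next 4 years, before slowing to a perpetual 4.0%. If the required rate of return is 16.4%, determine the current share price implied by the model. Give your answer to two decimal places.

Two-stage DDM. Project D₁…D_4 at 0.205, terminal growth 0.04, discount at r = 0.164.
D_1 = 1.2291
D_2 = 1.4811
D_3 = 1.7847
D_4 = 2.1505
Terminal value at t=4: TV = D_5/(r−g) = 2.2366/(0.164−0.04) = 18.0368
P₀ = 1.2291/(1+0.164)^1 + 1.4811/(1+0.164)^2 + 1.7847/(1+0.164)^3 + 2.1505/(1+0.164)^4 + 18.0368/(1+0.164)^4 = 14.2775

A$14.28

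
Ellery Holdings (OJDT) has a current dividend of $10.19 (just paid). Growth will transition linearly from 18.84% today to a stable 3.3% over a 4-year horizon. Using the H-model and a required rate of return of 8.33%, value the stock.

H-model: P₀ = D₀[(1+g_L) + H(g_S−g_L)]/(r−g_L), with H = 4/2 = 2.
P₀ = 10.19 × [(1+0.033) + 2×(0.1884−0.033)] / (0.0833−0.033)
   = 10.19 × 1.3438 / 0.0503 = 272.2330

$272.23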